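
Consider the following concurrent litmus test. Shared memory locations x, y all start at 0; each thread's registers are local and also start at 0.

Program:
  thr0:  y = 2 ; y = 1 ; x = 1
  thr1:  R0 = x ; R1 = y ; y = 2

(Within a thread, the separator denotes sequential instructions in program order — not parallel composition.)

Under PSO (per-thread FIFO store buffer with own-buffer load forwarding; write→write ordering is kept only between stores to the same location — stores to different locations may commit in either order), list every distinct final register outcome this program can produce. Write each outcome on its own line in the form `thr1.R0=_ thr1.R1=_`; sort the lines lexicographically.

outcome vector order: (thr1.R0,thr1.R1)
|PSO outcomes| = 6

thr1.R0=0 thr1.R1=0
thr1.R0=0 thr1.R1=1
thr1.R0=0 thr1.R1=2
thr1.R0=1 thr1.R1=0
thr1.R0=1 thr1.R1=1
thr1.R0=1 thr1.R1=2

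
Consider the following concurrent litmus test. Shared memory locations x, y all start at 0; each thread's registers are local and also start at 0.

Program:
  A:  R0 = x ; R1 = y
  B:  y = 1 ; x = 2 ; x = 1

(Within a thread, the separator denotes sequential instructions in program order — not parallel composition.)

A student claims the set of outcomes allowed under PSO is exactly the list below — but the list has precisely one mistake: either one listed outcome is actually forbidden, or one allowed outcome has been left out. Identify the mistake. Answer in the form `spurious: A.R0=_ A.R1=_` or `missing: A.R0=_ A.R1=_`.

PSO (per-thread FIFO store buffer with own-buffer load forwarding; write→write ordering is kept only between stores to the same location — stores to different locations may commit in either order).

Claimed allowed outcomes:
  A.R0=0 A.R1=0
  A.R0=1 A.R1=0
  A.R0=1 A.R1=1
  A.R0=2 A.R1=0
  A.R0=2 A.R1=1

missing: A.R0=0 A.R1=1

outcome vector order: (A.R0,A.R1)
under PSO → 00, 01, 10, 11, 20, 21
PSO∖claimed = {01}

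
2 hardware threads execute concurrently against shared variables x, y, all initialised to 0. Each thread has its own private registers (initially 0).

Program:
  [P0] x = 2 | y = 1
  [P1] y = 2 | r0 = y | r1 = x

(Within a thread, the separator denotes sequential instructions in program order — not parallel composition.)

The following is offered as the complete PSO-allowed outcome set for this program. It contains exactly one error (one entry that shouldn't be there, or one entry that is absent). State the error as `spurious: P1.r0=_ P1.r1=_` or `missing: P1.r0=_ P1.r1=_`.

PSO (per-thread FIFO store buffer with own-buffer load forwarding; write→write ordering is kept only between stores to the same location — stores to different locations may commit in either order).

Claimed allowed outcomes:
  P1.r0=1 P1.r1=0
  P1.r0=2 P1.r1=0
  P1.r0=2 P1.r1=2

outcome vector order: (P1.r0,P1.r1)
PSO: 4 outcomes — {<1 0>, <1 2>, <2 0>, <2 2>}
PSO∖claimed = {<1 2>}

missing: P1.r0=1 P1.r1=2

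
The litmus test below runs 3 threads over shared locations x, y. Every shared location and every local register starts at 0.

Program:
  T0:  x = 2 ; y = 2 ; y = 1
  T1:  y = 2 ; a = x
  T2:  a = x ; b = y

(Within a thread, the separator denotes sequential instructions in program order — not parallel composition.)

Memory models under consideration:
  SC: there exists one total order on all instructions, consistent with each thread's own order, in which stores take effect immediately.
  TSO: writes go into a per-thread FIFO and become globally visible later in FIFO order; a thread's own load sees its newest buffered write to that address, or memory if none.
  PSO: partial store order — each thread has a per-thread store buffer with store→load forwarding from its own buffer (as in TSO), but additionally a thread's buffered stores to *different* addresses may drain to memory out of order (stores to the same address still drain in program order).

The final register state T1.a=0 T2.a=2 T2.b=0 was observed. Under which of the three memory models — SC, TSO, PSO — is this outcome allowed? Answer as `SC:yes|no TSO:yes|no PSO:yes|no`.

outcome vector order: (T1.a,T2.a,T2.b)
under SC → 0/0/0, 0/0/1, 0/0/2, 0/2/1, 0/2/2, 2/0/0, 2/0/1, 2/0/2, 2/2/0, 2/2/1, 2/2/2
under TSO → 0/0/0, 0/0/1, 0/0/2, 0/2/0, 0/2/1, 0/2/2, 2/0/0, 2/0/1, 2/0/2, 2/2/0, 2/2/1, 2/2/2
under PSO → 0/0/0, 0/0/1, 0/0/2, 0/2/0, 0/2/1, 0/2/2, 2/0/0, 2/0/1, 2/0/2, 2/2/0, 2/2/1, 2/2/2
target 0/2/0 ∈ {TSO,PSO}

SC:no TSO:yes PSO:yes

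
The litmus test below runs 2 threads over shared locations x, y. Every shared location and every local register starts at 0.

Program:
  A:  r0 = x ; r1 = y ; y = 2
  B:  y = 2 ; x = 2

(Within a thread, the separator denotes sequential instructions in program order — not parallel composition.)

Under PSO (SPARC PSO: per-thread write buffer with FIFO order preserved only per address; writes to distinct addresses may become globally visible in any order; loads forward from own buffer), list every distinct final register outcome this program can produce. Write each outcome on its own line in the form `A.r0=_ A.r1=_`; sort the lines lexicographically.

outcome vector order: (A.r0,A.r1)
|PSO outcomes| = 4

A.r0=0 A.r1=0
A.r0=0 A.r1=2
A.r0=2 A.r1=0
A.r0=2 A.r1=2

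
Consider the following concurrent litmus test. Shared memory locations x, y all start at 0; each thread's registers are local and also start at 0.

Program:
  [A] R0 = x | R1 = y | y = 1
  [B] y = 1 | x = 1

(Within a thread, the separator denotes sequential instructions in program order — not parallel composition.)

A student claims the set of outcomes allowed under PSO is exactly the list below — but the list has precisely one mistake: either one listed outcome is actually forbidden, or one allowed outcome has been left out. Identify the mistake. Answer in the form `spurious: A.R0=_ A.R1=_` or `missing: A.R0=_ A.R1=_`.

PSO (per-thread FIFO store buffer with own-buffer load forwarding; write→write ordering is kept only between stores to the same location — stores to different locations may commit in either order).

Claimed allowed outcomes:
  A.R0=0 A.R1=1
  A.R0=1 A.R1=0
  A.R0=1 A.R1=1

missing: A.R0=0 A.R1=0

outcome vector order: (A.R0,A.R1)
[PSO] allowed = {(0,0); (0,1); (1,0); (1,1)}
PSO∖claimed = {(0,0)}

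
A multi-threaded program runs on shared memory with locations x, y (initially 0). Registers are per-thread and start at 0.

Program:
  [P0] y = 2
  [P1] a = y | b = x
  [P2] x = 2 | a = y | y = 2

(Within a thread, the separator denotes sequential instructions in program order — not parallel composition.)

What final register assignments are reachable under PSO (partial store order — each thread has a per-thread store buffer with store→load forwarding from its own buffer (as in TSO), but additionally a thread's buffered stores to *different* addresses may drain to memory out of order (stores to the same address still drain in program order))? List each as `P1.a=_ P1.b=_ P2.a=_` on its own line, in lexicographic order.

P1.a=0 P1.b=0 P2.a=0
P1.a=0 P1.b=0 P2.a=2
P1.a=0 P1.b=2 P2.a=0
P1.a=0 P1.b=2 P2.a=2
P1.a=2 P1.b=0 P2.a=0
P1.a=2 P1.b=0 P2.a=2
P1.a=2 P1.b=2 P2.a=0
P1.a=2 P1.b=2 P2.a=2

outcome vector order: (P1.a,P1.b,P2.a)
|PSO outcomes| = 8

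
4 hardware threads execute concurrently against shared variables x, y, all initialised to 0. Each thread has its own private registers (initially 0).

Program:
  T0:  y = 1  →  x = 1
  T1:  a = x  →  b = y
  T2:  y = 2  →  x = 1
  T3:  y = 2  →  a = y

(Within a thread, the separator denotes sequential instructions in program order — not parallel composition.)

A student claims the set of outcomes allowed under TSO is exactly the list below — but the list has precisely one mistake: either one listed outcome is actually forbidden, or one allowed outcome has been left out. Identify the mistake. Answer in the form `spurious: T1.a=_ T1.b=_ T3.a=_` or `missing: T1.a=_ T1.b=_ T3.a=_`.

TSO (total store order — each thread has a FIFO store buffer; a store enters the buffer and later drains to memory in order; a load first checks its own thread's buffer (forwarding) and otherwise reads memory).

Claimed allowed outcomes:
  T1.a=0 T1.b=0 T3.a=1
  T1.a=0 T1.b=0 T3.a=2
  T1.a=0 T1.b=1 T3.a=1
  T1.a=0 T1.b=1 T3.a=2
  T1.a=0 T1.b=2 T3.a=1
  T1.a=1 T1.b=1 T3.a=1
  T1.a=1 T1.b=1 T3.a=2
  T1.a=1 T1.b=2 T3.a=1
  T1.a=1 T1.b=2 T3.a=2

missing: T1.a=0 T1.b=2 T3.a=2

outcome vector order: (T1.a,T1.b,T3.a)
under TSO → 001 002 011 012 021 022 111 112 121 122
TSO∖claimed = {022}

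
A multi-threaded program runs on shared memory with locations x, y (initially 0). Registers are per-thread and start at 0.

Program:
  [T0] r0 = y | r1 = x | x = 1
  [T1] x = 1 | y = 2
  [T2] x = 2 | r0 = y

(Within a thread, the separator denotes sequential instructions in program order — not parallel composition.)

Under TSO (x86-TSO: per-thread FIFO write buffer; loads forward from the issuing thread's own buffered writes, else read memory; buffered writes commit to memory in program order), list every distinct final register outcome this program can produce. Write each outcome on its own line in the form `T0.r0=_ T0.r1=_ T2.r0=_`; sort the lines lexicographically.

T0.r0=0 T0.r1=0 T2.r0=0
T0.r0=0 T0.r1=0 T2.r0=2
T0.r0=0 T0.r1=1 T2.r0=0
T0.r0=0 T0.r1=1 T2.r0=2
T0.r0=0 T0.r1=2 T2.r0=0
T0.r0=0 T0.r1=2 T2.r0=2
T0.r0=2 T0.r1=1 T2.r0=0
T0.r0=2 T0.r1=1 T2.r0=2
T0.r0=2 T0.r1=2 T2.r0=0
T0.r0=2 T0.r1=2 T2.r0=2

outcome vector order: (T0.r0,T0.r1,T2.r0)
|TSO outcomes| = 10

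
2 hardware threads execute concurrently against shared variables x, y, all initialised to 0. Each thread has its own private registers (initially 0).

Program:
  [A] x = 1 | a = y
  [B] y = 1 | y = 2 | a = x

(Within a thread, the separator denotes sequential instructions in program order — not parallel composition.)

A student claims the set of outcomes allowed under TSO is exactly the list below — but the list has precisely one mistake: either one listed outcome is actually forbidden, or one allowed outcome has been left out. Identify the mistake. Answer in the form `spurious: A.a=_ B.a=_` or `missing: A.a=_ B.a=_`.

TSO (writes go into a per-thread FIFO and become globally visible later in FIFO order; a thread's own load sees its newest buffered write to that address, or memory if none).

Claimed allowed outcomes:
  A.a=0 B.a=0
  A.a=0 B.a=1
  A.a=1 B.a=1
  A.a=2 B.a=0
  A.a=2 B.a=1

outcome vector order: (A.a,B.a)
TSO (6): (0,0); (0,1); (1,0); (1,1); (2,0); (2,1)
TSO∖claimed = {(1,0)}

missing: A.a=1 B.a=0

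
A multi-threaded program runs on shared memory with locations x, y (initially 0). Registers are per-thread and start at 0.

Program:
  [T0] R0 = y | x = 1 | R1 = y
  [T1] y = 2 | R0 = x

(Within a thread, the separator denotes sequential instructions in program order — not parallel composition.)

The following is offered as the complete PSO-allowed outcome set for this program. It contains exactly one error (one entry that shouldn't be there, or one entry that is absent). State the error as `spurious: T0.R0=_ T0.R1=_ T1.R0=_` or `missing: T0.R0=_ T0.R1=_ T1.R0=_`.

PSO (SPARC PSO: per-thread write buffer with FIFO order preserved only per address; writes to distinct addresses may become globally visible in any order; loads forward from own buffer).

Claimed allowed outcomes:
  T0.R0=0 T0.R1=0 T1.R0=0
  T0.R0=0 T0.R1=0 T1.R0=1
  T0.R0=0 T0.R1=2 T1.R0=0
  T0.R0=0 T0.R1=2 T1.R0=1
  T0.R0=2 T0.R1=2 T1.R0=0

missing: T0.R0=2 T0.R1=2 T1.R0=1

outcome vector order: (T0.R0,T0.R1,T1.R0)
PSO: 6 outcomes — {0/0/0 0/0/1 0/2/0 0/2/1 2/2/0 2/2/1}
PSO∖claimed = {2/2/1}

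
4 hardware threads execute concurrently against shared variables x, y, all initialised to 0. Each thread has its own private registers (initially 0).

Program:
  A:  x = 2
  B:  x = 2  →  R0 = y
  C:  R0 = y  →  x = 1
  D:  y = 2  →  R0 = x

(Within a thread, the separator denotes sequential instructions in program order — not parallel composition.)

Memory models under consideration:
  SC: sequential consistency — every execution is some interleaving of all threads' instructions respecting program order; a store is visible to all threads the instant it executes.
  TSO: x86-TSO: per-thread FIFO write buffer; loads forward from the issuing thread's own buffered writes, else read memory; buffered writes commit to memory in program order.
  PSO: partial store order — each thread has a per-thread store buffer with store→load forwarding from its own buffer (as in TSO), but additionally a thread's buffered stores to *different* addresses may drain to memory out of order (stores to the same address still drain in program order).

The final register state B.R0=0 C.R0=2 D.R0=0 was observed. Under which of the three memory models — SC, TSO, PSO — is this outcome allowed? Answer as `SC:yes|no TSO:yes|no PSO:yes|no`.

outcome vector order: (B.R0,C.R0,D.R0)
[SC] allowed = {(0,0,1), (0,0,2), (0,2,1), (0,2,2), (2,0,0), (2,0,1), (2,0,2), (2,2,0), (2,2,1), (2,2,2)}
[TSO] allowed = {(0,0,0), (0,0,1), (0,0,2), (0,2,0), (0,2,1), (0,2,2), (2,0,0), (2,0,1), (2,0,2), (2,2,0), (2,2,1), (2,2,2)}
[PSO] allowed = {(0,0,0), (0,0,1), (0,0,2), (0,2,0), (0,2,1), (0,2,2), (2,0,0), (2,0,1), (2,0,2), (2,2,0), (2,2,1), (2,2,2)}
target (0,2,0) ∈ {TSO,PSO}

SC:no TSO:yes PSO:yes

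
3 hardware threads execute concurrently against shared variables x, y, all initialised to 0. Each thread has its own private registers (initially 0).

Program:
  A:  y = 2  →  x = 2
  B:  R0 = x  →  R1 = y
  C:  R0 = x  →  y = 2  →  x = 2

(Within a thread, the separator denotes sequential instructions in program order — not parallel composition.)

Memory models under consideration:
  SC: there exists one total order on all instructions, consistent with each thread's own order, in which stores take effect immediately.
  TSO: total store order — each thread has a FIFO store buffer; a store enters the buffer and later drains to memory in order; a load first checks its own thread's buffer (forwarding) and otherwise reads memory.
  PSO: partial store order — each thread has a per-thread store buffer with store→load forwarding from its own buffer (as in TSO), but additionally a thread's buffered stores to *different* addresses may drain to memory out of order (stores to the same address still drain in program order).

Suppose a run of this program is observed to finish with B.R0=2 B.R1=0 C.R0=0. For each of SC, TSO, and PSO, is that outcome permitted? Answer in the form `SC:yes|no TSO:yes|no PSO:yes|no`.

SC:no TSO:no PSO:yes

outcome vector order: (B.R0,B.R1,C.R0)
[SC] allowed = {000; 002; 020; 022; 220; 222}
[TSO] allowed = {000; 002; 020; 022; 220; 222}
[PSO] allowed = {000; 002; 020; 022; 200; 202; 220; 222}
target 200 ∈ {PSO}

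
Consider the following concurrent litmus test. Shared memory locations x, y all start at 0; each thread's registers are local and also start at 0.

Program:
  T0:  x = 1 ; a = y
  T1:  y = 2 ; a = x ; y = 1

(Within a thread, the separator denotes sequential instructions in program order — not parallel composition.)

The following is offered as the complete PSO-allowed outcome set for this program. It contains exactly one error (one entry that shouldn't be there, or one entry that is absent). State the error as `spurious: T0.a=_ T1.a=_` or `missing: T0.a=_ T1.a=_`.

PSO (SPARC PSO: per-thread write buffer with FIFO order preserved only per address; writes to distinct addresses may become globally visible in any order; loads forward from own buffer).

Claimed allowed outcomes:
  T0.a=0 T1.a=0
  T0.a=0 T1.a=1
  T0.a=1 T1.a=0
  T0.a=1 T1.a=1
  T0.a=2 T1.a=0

outcome vector order: (T0.a,T1.a)
[PSO] allowed = {00; 01; 10; 11; 20; 21}
PSO∖claimed = {21}

missing: T0.a=2 T1.a=1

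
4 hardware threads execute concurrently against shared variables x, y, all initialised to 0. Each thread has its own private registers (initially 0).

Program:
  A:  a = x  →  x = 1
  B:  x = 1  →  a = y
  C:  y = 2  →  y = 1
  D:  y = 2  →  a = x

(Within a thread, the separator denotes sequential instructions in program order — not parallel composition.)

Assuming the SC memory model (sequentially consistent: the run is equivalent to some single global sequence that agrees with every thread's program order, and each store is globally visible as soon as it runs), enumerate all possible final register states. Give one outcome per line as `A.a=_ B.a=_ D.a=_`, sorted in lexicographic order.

outcome vector order: (A.a,B.a,D.a)
|SC outcomes| = 10

A.a=0 B.a=0 D.a=1
A.a=0 B.a=1 D.a=0
A.a=0 B.a=1 D.a=1
A.a=0 B.a=2 D.a=0
A.a=0 B.a=2 D.a=1
A.a=1 B.a=0 D.a=1
A.a=1 B.a=1 D.a=0
A.a=1 B.a=1 D.a=1
A.a=1 B.a=2 D.a=0
A.a=1 B.a=2 D.a=1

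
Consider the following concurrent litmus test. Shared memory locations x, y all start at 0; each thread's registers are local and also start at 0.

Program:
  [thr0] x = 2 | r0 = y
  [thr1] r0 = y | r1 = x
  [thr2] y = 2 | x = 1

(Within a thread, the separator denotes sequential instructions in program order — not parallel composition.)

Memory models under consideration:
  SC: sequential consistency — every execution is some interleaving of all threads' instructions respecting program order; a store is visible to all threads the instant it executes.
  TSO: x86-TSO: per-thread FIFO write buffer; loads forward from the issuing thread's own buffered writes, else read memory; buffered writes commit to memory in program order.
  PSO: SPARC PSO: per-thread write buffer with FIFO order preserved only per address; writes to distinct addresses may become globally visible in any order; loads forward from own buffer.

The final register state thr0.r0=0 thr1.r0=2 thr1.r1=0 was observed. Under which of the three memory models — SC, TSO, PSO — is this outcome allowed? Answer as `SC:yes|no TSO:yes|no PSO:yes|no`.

outcome vector order: (thr0.r0,thr1.r0,thr1.r1)
SC: 11 outcomes — {(0,0,0) (0,0,1) (0,0,2) (0,2,1) (0,2,2) (2,0,0) (2,0,1) (2,0,2) (2,2,0) (2,2,1) (2,2,2)}
TSO: 12 outcomes — {(0,0,0) (0,0,1) (0,0,2) (0,2,0) (0,2,1) (0,2,2) (2,0,0) (2,0,1) (2,0,2) (2,2,0) (2,2,1) (2,2,2)}
PSO: 12 outcomes — {(0,0,0) (0,0,1) (0,0,2) (0,2,0) (0,2,1) (0,2,2) (2,0,0) (2,0,1) (2,0,2) (2,2,0) (2,2,1) (2,2,2)}
target (0,2,0) ∈ {TSO,PSO}

SC:no TSO:yes PSO:yes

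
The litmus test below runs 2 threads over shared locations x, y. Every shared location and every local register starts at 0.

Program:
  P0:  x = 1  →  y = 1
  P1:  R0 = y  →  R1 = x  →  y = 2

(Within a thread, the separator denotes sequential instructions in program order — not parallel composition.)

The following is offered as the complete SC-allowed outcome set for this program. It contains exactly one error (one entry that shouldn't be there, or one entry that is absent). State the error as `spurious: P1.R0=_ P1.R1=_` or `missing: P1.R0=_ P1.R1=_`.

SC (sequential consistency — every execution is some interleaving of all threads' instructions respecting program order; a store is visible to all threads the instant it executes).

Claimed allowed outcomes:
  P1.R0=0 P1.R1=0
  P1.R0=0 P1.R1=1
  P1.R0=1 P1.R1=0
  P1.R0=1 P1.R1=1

spurious: P1.R0=1 P1.R1=0

outcome vector order: (P1.R0,P1.R1)
SC (3): (0,0), (0,1), (1,1)
claimed∖SC = {(1,0)}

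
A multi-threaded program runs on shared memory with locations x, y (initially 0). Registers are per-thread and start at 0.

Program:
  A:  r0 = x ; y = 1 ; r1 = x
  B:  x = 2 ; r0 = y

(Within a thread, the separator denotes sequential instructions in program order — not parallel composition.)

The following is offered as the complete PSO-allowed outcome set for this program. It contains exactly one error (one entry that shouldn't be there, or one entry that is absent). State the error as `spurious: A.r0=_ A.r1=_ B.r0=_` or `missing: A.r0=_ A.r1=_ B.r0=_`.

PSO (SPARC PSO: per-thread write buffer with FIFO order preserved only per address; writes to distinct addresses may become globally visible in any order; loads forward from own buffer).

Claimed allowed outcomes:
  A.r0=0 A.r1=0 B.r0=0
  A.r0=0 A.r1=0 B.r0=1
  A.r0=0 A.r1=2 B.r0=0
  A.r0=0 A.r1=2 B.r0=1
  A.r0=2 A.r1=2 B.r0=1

missing: A.r0=2 A.r1=2 B.r0=0

outcome vector order: (A.r0,A.r1,B.r0)
PSO (6): 000; 001; 020; 021; 220; 221
PSO∖claimed = {220}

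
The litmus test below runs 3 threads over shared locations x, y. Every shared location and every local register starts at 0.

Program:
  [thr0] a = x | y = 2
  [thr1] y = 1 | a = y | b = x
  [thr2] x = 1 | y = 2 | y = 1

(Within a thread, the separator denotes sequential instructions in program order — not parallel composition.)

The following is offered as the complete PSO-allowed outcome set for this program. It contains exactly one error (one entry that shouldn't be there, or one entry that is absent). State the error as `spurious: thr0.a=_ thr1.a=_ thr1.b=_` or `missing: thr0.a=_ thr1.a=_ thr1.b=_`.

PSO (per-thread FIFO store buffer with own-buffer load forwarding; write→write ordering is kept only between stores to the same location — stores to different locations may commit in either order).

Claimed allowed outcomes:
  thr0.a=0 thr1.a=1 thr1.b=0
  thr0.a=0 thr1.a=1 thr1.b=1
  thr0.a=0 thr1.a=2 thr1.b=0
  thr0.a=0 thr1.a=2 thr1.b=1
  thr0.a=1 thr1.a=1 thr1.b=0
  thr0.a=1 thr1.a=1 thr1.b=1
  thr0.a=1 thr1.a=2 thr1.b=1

outcome vector order: (thr0.a,thr1.a,thr1.b)
PSO (8): 010; 011; 020; 021; 110; 111; 120; 121
PSO∖claimed = {120}

missing: thr0.a=1 thr1.a=2 thr1.b=0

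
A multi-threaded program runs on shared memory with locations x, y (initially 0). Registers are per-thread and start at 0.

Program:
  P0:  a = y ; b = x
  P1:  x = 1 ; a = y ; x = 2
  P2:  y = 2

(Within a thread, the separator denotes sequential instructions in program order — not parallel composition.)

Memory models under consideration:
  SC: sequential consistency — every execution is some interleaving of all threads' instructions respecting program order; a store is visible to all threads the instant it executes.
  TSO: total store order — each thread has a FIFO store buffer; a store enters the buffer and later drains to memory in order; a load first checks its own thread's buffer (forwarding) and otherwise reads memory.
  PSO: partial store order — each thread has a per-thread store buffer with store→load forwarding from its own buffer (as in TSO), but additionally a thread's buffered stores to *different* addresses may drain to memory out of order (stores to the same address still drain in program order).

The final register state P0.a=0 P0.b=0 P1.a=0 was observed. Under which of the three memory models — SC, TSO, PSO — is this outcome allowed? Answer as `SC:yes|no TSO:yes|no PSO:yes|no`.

outcome vector order: (P0.a,P0.b,P1.a)
SC (11): <0 0 0>; <0 0 2>; <0 1 0>; <0 1 2>; <0 2 0>; <0 2 2>; <2 0 2>; <2 1 0>; <2 1 2>; <2 2 0>; <2 2 2>
TSO (12): <0 0 0>; <0 0 2>; <0 1 0>; <0 1 2>; <0 2 0>; <0 2 2>; <2 0 0>; <2 0 2>; <2 1 0>; <2 1 2>; <2 2 0>; <2 2 2>
PSO (12): <0 0 0>; <0 0 2>; <0 1 0>; <0 1 2>; <0 2 0>; <0 2 2>; <2 0 0>; <2 0 2>; <2 1 0>; <2 1 2>; <2 2 0>; <2 2 2>
target <0 0 0> ∈ {SC,TSO,PSO}

SC:yes TSO:yes PSO:yes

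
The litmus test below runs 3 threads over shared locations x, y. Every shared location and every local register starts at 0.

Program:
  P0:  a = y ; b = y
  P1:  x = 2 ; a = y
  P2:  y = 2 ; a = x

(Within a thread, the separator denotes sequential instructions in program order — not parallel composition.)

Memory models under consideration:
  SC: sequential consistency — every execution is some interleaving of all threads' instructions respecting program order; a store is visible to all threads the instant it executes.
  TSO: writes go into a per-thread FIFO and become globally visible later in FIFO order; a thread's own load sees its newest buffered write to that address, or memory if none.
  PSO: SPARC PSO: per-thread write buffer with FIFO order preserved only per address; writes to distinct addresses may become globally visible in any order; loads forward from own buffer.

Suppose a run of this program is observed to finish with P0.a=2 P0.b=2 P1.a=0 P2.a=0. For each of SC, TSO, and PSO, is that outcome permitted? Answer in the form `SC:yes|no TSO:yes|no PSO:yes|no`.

SC:no TSO:yes PSO:yes

outcome vector order: (P0.a,P0.b,P1.a,P2.a)
[SC] allowed = {0/0/0/2, 0/0/2/0, 0/0/2/2, 0/2/0/2, 0/2/2/0, 0/2/2/2, 2/2/0/2, 2/2/2/0, 2/2/2/2}
[TSO] allowed = {0/0/0/0, 0/0/0/2, 0/0/2/0, 0/0/2/2, 0/2/0/0, 0/2/0/2, 0/2/2/0, 0/2/2/2, 2/2/0/0, 2/2/0/2, 2/2/2/0, 2/2/2/2}
[PSO] allowed = {0/0/0/0, 0/0/0/2, 0/0/2/0, 0/0/2/2, 0/2/0/0, 0/2/0/2, 0/2/2/0, 0/2/2/2, 2/2/0/0, 2/2/0/2, 2/2/2/0, 2/2/2/2}
target 2/2/0/0 ∈ {TSO,PSO}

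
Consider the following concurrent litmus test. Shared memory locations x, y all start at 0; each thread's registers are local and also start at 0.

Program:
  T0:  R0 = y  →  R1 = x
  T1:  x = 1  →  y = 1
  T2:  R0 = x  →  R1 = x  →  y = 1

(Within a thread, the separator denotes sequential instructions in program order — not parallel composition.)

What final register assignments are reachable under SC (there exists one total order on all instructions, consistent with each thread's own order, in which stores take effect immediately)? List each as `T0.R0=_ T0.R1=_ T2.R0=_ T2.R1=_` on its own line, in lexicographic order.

outcome vector order: (T0.R0,T0.R1,T2.R0,T2.R1)
|SC outcomes| = 10

T0.R0=0 T0.R1=0 T2.R0=0 T2.R1=0
T0.R0=0 T0.R1=0 T2.R0=0 T2.R1=1
T0.R0=0 T0.R1=0 T2.R0=1 T2.R1=1
T0.R0=0 T0.R1=1 T2.R0=0 T2.R1=0
T0.R0=0 T0.R1=1 T2.R0=0 T2.R1=1
T0.R0=0 T0.R1=1 T2.R0=1 T2.R1=1
T0.R0=1 T0.R1=0 T2.R0=0 T2.R1=0
T0.R0=1 T0.R1=1 T2.R0=0 T2.R1=0
T0.R0=1 T0.R1=1 T2.R0=0 T2.R1=1
T0.R0=1 T0.R1=1 T2.R0=1 T2.R1=1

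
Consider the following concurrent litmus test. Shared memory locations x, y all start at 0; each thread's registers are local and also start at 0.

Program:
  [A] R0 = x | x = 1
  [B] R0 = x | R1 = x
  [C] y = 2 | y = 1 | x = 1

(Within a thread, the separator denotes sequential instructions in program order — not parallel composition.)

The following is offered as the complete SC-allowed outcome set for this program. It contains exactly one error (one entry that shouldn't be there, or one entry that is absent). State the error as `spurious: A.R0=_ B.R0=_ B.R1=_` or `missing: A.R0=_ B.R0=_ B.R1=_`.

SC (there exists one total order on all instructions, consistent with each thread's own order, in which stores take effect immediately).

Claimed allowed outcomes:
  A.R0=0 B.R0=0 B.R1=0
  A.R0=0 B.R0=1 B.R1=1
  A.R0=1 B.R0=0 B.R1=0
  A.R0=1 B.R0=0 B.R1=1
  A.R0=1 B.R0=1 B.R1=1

outcome vector order: (A.R0,B.R0,B.R1)
under SC → 0/0/0; 0/0/1; 0/1/1; 1/0/0; 1/0/1; 1/1/1
SC∖claimed = {0/0/1}

missing: A.R0=0 B.R0=0 B.R1=1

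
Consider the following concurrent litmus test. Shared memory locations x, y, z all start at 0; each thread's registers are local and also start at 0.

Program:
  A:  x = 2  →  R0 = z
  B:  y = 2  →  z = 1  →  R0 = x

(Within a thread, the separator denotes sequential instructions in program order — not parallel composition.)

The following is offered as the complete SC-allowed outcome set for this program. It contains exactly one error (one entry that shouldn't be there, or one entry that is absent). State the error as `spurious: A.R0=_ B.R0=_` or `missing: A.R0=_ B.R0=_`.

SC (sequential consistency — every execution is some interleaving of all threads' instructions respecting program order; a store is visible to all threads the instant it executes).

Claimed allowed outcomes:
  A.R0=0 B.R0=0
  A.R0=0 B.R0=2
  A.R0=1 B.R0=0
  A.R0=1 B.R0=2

spurious: A.R0=0 B.R0=0

outcome vector order: (A.R0,B.R0)
[SC] allowed = {(0,2), (1,0), (1,2)}
claimed∖SC = {(0,0)}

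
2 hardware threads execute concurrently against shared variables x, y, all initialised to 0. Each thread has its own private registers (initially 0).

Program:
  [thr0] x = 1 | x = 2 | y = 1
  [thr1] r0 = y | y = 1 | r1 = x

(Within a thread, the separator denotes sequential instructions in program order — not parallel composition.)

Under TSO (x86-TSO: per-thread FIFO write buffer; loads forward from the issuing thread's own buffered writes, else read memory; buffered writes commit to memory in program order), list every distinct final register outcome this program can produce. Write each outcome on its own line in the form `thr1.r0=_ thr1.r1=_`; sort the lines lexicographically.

thr1.r0=0 thr1.r1=0
thr1.r0=0 thr1.r1=1
thr1.r0=0 thr1.r1=2
thr1.r0=1 thr1.r1=2

outcome vector order: (thr1.r0,thr1.r1)
|TSO outcomes| = 4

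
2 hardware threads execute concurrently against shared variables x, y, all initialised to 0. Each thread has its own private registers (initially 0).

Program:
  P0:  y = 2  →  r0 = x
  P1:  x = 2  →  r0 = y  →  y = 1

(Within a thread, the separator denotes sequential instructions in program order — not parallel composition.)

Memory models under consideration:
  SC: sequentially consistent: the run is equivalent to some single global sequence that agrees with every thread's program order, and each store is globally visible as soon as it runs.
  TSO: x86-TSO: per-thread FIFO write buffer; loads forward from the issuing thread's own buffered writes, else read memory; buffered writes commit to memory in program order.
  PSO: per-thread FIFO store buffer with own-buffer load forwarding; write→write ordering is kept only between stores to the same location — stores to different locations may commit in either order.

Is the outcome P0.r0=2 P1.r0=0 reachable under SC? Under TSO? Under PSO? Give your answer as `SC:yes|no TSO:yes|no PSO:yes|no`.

SC:yes TSO:yes PSO:yes

outcome vector order: (P0.r0,P1.r0)
[SC] allowed = {02; 20; 22}
[TSO] allowed = {00; 02; 20; 22}
[PSO] allowed = {00; 02; 20; 22}
target 20 ∈ {SC,TSO,PSO}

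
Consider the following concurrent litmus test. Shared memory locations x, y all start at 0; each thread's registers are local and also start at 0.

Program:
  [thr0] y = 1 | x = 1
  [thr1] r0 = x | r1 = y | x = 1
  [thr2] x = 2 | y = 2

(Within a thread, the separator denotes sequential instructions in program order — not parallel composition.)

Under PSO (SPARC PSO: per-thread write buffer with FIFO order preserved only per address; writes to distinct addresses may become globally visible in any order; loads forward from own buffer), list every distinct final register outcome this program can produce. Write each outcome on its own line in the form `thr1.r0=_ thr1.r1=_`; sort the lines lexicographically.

thr1.r0=0 thr1.r1=0
thr1.r0=0 thr1.r1=1
thr1.r0=0 thr1.r1=2
thr1.r0=1 thr1.r1=0
thr1.r0=1 thr1.r1=1
thr1.r0=1 thr1.r1=2
thr1.r0=2 thr1.r1=0
thr1.r0=2 thr1.r1=1
thr1.r0=2 thr1.r1=2

outcome vector order: (thr1.r0,thr1.r1)
|PSO outcomes| = 9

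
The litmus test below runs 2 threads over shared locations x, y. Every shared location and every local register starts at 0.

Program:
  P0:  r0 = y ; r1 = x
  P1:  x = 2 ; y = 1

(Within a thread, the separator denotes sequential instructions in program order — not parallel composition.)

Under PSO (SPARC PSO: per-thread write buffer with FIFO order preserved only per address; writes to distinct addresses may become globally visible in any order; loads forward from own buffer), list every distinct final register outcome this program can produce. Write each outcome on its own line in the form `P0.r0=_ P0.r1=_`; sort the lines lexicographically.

outcome vector order: (P0.r0,P0.r1)
|PSO outcomes| = 4

P0.r0=0 P0.r1=0
P0.r0=0 P0.r1=2
P0.r0=1 P0.r1=0
P0.r0=1 P0.r1=2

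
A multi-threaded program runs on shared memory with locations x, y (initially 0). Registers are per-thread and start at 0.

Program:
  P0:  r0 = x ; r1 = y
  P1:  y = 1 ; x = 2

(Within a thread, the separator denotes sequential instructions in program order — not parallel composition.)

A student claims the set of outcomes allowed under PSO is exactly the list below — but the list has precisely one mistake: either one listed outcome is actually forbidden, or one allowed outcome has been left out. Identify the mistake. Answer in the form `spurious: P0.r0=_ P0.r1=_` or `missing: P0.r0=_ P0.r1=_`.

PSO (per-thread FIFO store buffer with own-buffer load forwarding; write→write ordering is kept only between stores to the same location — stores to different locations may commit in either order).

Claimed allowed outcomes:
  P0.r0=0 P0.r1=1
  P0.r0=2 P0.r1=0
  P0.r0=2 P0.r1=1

outcome vector order: (P0.r0,P0.r1)
PSO: 4 outcomes — {0/0; 0/1; 2/0; 2/1}
PSO∖claimed = {0/0}

missing: P0.r0=0 P0.r1=0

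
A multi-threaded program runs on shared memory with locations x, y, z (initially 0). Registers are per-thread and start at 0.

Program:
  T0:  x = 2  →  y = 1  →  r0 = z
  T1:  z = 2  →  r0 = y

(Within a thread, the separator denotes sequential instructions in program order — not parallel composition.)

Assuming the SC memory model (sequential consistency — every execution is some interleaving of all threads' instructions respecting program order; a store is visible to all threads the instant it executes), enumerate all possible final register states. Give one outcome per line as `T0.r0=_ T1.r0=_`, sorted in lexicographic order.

T0.r0=0 T1.r0=1
T0.r0=2 T1.r0=0
T0.r0=2 T1.r0=1

outcome vector order: (T0.r0,T1.r0)
|SC outcomes| = 3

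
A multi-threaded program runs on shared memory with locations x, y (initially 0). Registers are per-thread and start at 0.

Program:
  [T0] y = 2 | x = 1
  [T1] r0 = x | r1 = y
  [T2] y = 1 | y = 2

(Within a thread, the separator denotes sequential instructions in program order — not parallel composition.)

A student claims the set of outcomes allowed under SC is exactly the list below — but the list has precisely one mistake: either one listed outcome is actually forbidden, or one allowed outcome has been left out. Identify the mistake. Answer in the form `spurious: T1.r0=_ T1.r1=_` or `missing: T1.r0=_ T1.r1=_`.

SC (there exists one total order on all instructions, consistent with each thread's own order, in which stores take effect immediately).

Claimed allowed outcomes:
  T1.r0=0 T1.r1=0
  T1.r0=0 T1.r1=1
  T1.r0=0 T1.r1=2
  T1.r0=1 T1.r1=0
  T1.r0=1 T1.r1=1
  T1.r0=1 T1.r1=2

spurious: T1.r0=1 T1.r1=0

outcome vector order: (T1.r0,T1.r1)
SC (5): 0/0, 0/1, 0/2, 1/1, 1/2
claimed∖SC = {1/0}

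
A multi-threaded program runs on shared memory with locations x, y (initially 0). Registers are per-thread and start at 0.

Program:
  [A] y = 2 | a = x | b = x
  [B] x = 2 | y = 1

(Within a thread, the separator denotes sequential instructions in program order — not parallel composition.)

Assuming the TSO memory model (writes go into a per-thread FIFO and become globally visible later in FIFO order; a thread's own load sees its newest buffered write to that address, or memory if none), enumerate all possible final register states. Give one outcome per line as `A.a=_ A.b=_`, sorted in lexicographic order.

outcome vector order: (A.a,A.b)
|TSO outcomes| = 3

A.a=0 A.b=0
A.a=0 A.b=2
A.a=2 A.b=2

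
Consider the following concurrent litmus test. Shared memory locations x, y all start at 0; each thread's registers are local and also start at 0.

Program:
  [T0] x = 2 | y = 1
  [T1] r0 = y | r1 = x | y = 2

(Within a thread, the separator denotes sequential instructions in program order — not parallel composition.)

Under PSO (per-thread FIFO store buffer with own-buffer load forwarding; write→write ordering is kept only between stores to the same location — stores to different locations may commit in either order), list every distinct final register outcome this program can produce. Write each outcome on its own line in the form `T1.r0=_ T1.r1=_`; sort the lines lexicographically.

T1.r0=0 T1.r1=0
T1.r0=0 T1.r1=2
T1.r0=1 T1.r1=0
T1.r0=1 T1.r1=2

outcome vector order: (T1.r0,T1.r1)
|PSO outcomes| = 4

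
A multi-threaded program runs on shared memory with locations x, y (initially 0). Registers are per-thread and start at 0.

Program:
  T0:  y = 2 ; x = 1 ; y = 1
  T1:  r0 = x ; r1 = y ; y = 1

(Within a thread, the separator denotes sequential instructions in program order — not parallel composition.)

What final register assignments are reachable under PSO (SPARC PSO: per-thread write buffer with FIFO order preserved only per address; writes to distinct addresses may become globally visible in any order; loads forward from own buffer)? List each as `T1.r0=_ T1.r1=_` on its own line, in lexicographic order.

outcome vector order: (T1.r0,T1.r1)
|PSO outcomes| = 6

T1.r0=0 T1.r1=0
T1.r0=0 T1.r1=1
T1.r0=0 T1.r1=2
T1.r0=1 T1.r1=0
T1.r0=1 T1.r1=1
T1.r0=1 T1.r1=2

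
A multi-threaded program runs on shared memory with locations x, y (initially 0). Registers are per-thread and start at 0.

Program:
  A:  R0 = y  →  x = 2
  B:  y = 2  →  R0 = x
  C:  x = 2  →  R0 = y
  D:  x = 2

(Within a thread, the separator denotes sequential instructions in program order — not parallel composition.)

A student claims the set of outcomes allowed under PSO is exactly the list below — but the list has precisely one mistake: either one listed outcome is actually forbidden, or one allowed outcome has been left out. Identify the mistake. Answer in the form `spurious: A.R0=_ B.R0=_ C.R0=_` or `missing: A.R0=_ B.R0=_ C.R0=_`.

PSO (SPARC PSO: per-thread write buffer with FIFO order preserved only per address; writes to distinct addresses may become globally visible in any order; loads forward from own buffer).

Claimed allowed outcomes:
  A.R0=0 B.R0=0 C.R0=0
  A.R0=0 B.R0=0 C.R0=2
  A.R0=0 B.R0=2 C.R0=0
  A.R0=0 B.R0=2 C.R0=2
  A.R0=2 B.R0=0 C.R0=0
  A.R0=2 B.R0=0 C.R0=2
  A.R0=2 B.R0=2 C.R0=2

outcome vector order: (A.R0,B.R0,C.R0)
[PSO] allowed = {<0 0 0> <0 0 2> <0 2 0> <0 2 2> <2 0 0> <2 0 2> <2 2 0> <2 2 2>}
PSO∖claimed = {<2 2 0>}

missing: A.R0=2 B.R0=2 C.R0=0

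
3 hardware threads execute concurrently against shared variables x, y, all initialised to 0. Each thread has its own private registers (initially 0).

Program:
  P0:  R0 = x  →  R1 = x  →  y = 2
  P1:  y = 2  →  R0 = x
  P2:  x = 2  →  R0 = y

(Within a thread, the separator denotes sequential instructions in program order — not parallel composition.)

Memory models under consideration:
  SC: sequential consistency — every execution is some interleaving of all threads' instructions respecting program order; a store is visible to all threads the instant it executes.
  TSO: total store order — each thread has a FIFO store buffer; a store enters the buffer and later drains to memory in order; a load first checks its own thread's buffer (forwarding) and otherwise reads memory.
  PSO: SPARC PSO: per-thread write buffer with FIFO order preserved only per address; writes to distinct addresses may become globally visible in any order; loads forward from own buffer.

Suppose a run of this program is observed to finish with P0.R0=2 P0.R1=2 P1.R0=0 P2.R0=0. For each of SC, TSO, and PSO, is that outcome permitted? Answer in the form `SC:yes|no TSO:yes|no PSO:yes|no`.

outcome vector order: (P0.R0,P0.R1,P1.R0,P2.R0)
SC (9): 0/0/0/2 0/0/2/0 0/0/2/2 0/2/0/2 0/2/2/0 0/2/2/2 2/2/0/2 2/2/2/0 2/2/2/2
TSO (12): 0/0/0/0 0/0/0/2 0/0/2/0 0/0/2/2 0/2/0/0 0/2/0/2 0/2/2/0 0/2/2/2 2/2/0/0 2/2/0/2 2/2/2/0 2/2/2/2
PSO (12): 0/0/0/0 0/0/0/2 0/0/2/0 0/0/2/2 0/2/0/0 0/2/0/2 0/2/2/0 0/2/2/2 2/2/0/0 2/2/0/2 2/2/2/0 2/2/2/2
target 2/2/0/0 ∈ {TSO,PSO}

SC:no TSO:yes PSO:yes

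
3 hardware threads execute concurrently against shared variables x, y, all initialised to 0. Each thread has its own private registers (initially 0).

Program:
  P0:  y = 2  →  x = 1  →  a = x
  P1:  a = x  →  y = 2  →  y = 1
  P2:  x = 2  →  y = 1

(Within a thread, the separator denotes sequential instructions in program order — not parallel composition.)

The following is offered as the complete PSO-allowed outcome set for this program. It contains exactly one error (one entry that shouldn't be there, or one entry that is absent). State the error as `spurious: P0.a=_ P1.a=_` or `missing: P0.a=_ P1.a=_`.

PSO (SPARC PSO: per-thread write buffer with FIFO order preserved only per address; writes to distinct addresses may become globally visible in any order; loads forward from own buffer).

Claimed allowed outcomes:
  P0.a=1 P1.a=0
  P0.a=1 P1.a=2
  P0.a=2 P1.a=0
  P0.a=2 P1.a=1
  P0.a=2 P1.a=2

outcome vector order: (P0.a,P1.a)
PSO (6): 10 11 12 20 21 22
PSO∖claimed = {11}

missing: P0.a=1 P1.a=1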